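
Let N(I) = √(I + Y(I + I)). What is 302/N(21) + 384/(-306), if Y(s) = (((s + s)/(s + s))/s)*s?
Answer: -64/51 + 151*√22/11 ≈ 63.132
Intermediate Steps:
Y(s) = 1 (Y(s) = (((2*s)/((2*s)))/s)*s = (((2*s)*(1/(2*s)))/s)*s = (1/s)*s = s/s = 1)
N(I) = √(1 + I) (N(I) = √(I + 1) = √(1 + I))
302/N(21) + 384/(-306) = 302/(√(1 + 21)) + 384/(-306) = 302/(√22) + 384*(-1/306) = 302*(√22/22) - 64/51 = 151*√22/11 - 64/51 = -64/51 + 151*√22/11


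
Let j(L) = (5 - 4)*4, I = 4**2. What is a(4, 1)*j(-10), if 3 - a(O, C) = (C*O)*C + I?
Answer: -68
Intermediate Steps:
I = 16
a(O, C) = -13 - O*C**2 (a(O, C) = 3 - ((C*O)*C + 16) = 3 - (O*C**2 + 16) = 3 - (16 + O*C**2) = 3 + (-16 - O*C**2) = -13 - O*C**2)
j(L) = 4 (j(L) = 1*4 = 4)
a(4, 1)*j(-10) = (-13 - 1*4*1**2)*4 = (-13 - 1*4*1)*4 = (-13 - 4)*4 = -17*4 = -68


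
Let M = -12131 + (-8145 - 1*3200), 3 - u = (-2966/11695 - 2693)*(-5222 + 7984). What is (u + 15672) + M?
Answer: 86905141267/11695 ≈ 7.4310e+6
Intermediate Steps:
u = 86996409047/11695 (u = 3 - (-2966/11695 - 2693)*(-5222 + 7984) = 3 - (-2966*1/11695 - 2693)*2762 = 3 - (-2966/11695 - 2693)*2762 = 3 - (-31497601)*2762/11695 = 3 - 1*(-86996373962/11695) = 3 + 86996373962/11695 = 86996409047/11695 ≈ 7.4388e+6)
M = -23476 (M = -12131 + (-8145 - 3200) = -12131 - 11345 = -23476)
(u + 15672) + M = (86996409047/11695 + 15672) - 23476 = 87179693087/11695 - 23476 = 86905141267/11695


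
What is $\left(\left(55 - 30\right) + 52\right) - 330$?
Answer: $-253$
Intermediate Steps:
$\left(\left(55 - 30\right) + 52\right) - 330 = \left(25 + 52\right) - 330 = 77 - 330 = -253$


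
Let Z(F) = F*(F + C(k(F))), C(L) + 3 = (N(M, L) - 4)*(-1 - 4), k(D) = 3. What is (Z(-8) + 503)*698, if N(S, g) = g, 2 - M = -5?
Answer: 384598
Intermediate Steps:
M = 7 (M = 2 - 1*(-5) = 2 + 5 = 7)
C(L) = 17 - 5*L (C(L) = -3 + (L - 4)*(-1 - 4) = -3 + (-4 + L)*(-5) = -3 + (20 - 5*L) = 17 - 5*L)
Z(F) = F*(2 + F) (Z(F) = F*(F + (17 - 5*3)) = F*(F + (17 - 15)) = F*(F + 2) = F*(2 + F))
(Z(-8) + 503)*698 = (-8*(2 - 8) + 503)*698 = (-8*(-6) + 503)*698 = (48 + 503)*698 = 551*698 = 384598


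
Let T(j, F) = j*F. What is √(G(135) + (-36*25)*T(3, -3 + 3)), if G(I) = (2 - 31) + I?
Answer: √106 ≈ 10.296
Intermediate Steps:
G(I) = -29 + I
T(j, F) = F*j
√(G(135) + (-36*25)*T(3, -3 + 3)) = √((-29 + 135) + (-36*25)*((-3 + 3)*3)) = √(106 - 0*3) = √(106 - 900*0) = √(106 + 0) = √106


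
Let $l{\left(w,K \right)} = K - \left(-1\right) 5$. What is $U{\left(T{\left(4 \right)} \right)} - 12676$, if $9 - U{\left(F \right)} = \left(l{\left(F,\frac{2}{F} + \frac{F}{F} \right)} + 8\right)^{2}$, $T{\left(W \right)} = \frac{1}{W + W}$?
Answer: $-13567$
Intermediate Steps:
$T{\left(W \right)} = \frac{1}{2 W}$
$l{\left(w,K \right)} = 5 + K$ ($l{\left(w,K \right)} = K - -5 = K + 5 = 5 + K$)
$U{\left(F \right)} = 9 - \left(14 + \frac{2}{F}\right)^{2}$ ($U{\left(F \right)} = 9 - \left(\left(5 + \left(\frac{2}{F} + \frac{F}{F}\right)\right) + 8\right)^{2} = 9 - \left(\left(5 + \left(\frac{2}{F} + 1\right)\right) + 8\right)^{2} = 9 - \left(\left(5 + \left(1 + \frac{2}{F}\right)\right) + 8\right)^{2} = 9 - \left(\left(6 + \frac{2}{F}\right) + 8\right)^{2} = 9 - \left(14 + \frac{2}{F}\right)^{2}$)
$U{\left(T{\left(4 \right)} \right)} - 12676 = \left(-187 - \frac{56}{\frac{1}{2} \cdot \frac{1}{4}} - \frac{4}{\frac{1}{64}}\right) - 12676 = \left(-187 - 56 \frac{1}{\frac{1}{8}} - 4 \frac{1}{(\frac{1}{8})^{2}}\right) - 12676 = \left(-187 - 448 - 256\right) - 12676 = -891 - 12676 = -13567$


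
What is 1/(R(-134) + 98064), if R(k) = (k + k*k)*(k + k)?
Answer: -1/4678232 ≈ -2.1376e-7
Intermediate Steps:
R(k) = 2*k*(k + k²) (R(k) = (k + k²)*(2*k) = 2*k*(k + k²))
1/(R(-134) + 98064) = 1/(2*(-134)²*(1 - 134) + 98064) = 1/(2*17956*(-133) + 98064) = 1/(-4776296 + 98064) = 1/(-4678232) = -1/4678232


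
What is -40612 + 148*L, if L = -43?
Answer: -46976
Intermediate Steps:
-40612 + 148*L = -40612 + 148*(-43) = -40612 - 6364 = -46976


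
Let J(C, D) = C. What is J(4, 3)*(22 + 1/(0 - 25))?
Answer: 2196/25 ≈ 87.840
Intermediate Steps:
J(4, 3)*(22 + 1/(0 - 25)) = 4*(22 + 1/(0 - 25)) = 4*(22 + 1/(-25)) = 4*(22 - 1/25) = 4*(549/25) = 2196/25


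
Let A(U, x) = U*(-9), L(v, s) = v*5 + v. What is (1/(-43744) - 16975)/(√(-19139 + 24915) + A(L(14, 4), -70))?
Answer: 742554401/29745920 ≈ 24.963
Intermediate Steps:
L(v, s) = 6*v (L(v, s) = 5*v + v = 6*v)
A(U, x) = -9*U
(1/(-43744) - 16975)/(√(-19139 + 24915) + A(L(14, 4), -70)) = (1/(-43744) - 16975)/(√(-19139 + 24915) - 54*14) = (-1/43744 - 16975)/(√5776 - 9*84) = -742554401/(43744*(76 - 756)) = -742554401/43744/(-680) = -742554401/43744*(-1/680) = 742554401/29745920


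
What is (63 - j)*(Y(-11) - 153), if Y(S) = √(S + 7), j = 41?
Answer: -3366 + 44*I ≈ -3366.0 + 44.0*I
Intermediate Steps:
Y(S) = √(7 + S)
(63 - j)*(Y(-11) - 153) = (63 - 1*41)*(√(7 - 11) - 153) = (63 - 41)*(√(-4) - 153) = 22*(2*I - 153) = 22*(-153 + 2*I) = -3366 + 44*I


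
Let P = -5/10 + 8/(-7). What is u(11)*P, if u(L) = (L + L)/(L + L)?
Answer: -23/14 ≈ -1.6429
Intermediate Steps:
u(L) = 1 (u(L) = (2*L)/((2*L)) = (2*L)*(1/(2*L)) = 1)
P = -23/14 (P = -5*⅒ + 8*(-⅐) = -½ - 8/7 = -23/14 ≈ -1.6429)
u(11)*P = 1*(-23/14) = -23/14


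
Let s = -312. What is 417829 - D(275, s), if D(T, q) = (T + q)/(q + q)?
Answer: 260725259/624 ≈ 4.1783e+5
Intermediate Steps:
D(T, q) = (T + q)/(2*q) (D(T, q) = (T + q)/((2*q)) = (T + q)*(1/(2*q)) = (T + q)/(2*q))
417829 - D(275, s) = 417829 - (275 - 312)/(2*(-312)) = 417829 - (-1)*(-37)/(2*312) = 417829 - 1*37/624 = 417829 - 37/624 = 260725259/624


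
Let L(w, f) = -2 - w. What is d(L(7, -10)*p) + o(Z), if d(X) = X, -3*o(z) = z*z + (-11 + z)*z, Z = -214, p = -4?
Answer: -93838/3 ≈ -31279.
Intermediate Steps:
o(z) = -z**2/3 - z*(-11 + z)/3 (o(z) = -(z*z + (-11 + z)*z)/3 = -(z**2 + z*(-11 + z))/3 = -z**2/3 - z*(-11 + z)/3)
d(L(7, -10)*p) + o(Z) = (-2 - 1*7)*(-4) + (1/3)*(-214)*(11 - 2*(-214)) = (-2 - 7)*(-4) + (1/3)*(-214)*(11 + 428) = -9*(-4) + (1/3)*(-214)*439 = 36 - 93946/3 = -93838/3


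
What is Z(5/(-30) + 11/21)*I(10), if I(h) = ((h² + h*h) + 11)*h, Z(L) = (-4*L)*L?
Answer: -52750/49 ≈ -1076.5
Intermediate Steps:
Z(L) = -4*L²
I(h) = h*(11 + 2*h²) (I(h) = ((h² + h²) + 11)*h = (2*h² + 11)*h = (11 + 2*h²)*h = h*(11 + 2*h²))
Z(5/(-30) + 11/21)*I(10) = (-4*(5/(-30) + 11/21)²)*(10*(11 + 2*10²)) = (-4*(5*(-1/30) + 11*(1/21))²)*(10*(11 + 2*100)) = (-4*(-⅙ + 11/21)²)*(10*(11 + 200)) = (-4*(5/14)²)*(10*211) = -4*25/196*2110 = -25/49*2110 = -52750/49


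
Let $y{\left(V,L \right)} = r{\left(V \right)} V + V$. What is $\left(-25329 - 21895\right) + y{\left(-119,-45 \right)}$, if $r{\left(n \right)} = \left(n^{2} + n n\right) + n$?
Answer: $-3403500$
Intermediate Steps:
$r{\left(n \right)} = n + 2 n^{2}$ ($r{\left(n \right)} = \left(n^{2} + n^{2}\right) + n = 2 n^{2} + n = n + 2 n^{2}$)
$y{\left(V,L \right)} = V + V^{2} \left(1 + 2 V\right)$ ($y{\left(V,L \right)} = V \left(1 + 2 V\right) V + V = V^{2} \left(1 + 2 V\right) + V = V + V^{2} \left(1 + 2 V\right)$)
$\left(-25329 - 21895\right) + y{\left(-119,-45 \right)} = \left(-25329 - 21895\right) - 119 \left(1 - 119 \left(1 + 2 \left(-119\right)\right)\right) = -47224 - 119 \left(1 - 119 \left(1 - 238\right)\right) = -47224 - 119 \left(1 - -28203\right) = -47224 - 119 \left(1 + 28203\right) = -47224 - 3356276 = -3403500$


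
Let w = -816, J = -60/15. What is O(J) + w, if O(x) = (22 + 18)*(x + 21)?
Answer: -136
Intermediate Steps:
J = -4 (J = -60*1/15 = -4)
O(x) = 840 + 40*x (O(x) = 40*(21 + x) = 840 + 40*x)
O(J) + w = (840 + 40*(-4)) - 816 = (840 - 160) - 816 = 680 - 816 = -136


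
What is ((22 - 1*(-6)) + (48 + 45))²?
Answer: 14641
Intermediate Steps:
((22 - 1*(-6)) + (48 + 45))² = ((22 + 6) + 93)² = (28 + 93)² = 121² = 14641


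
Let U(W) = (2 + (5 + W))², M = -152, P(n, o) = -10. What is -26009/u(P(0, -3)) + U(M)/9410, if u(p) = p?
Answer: 12247747/4705 ≈ 2603.1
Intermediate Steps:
U(W) = (7 + W)²
-26009/u(P(0, -3)) + U(M)/9410 = -26009/(-10) + (7 - 152)²/9410 = -26009*(-⅒) + (-145)²*(1/9410) = 26009/10 + 21025*(1/9410) = 26009/10 + 4205/1882 = 12247747/4705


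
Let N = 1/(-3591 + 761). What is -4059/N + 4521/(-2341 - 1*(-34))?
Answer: 8833478423/769 ≈ 1.1487e+7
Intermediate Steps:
N = -1/2830 (N = 1/(-2830) = -1/2830 ≈ -0.00035336)
-4059/N + 4521/(-2341 - 1*(-34)) = -4059/(-1/2830) + 4521/(-2341 - 1*(-34)) = -4059*(-2830) + 4521/(-2341 + 34) = 11486970 + 4521/(-2307) = 11486970 + 4521*(-1/2307) = 11486970 - 1507/769 = 8833478423/769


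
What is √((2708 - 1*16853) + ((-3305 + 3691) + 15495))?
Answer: 2*√434 ≈ 41.665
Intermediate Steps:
√((2708 - 1*16853) + ((-3305 + 3691) + 15495)) = √((2708 - 16853) + (386 + 15495)) = √(-14145 + 15881) = √1736 = 2*√434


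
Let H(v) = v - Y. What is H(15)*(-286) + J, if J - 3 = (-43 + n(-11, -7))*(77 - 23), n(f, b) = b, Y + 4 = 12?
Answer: -4699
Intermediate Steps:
Y = 8 (Y = -4 + 12 = 8)
H(v) = -8 + v (H(v) = v - 1*8 = v - 8 = -8 + v)
J = -2697 (J = 3 + (-43 - 7)*(77 - 23) = 3 - 50*54 = 3 - 2700 = -2697)
H(15)*(-286) + J = (-8 + 15)*(-286) - 2697 = 7*(-286) - 2697 = -2002 - 2697 = -4699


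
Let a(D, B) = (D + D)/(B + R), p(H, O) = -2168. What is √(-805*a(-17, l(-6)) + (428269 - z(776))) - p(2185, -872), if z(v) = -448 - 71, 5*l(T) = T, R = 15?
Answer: 2168 + √3876942/3 ≈ 2824.3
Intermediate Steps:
l(T) = T/5
z(v) = -519
a(D, B) = 2*D/(15 + B) (a(D, B) = (D + D)/(B + 15) = (2*D)/(15 + B) = 2*D/(15 + B))
√(-805*a(-17, l(-6)) + (428269 - z(776))) - p(2185, -872) = √(-1610*(-17)/(15 + (⅕)*(-6)) + (428269 - 1*(-519))) - 1*(-2168) = √(-1610*(-17)/(15 - 6/5) + (428269 + 519)) + 2168 = √(-1610*(-17)/69/5 + 428788) + 2168 = √(-1610*(-17)*5/69 + 428788) + 2168 = √(-805*(-170/69) + 428788) + 2168 = √(5950/3 + 428788) + 2168 = √(1292314/3) + 2168 = √3876942/3 + 2168 = 2168 + √3876942/3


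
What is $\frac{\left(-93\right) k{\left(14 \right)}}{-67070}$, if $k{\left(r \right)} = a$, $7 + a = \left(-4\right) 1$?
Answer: $- \frac{1023}{67070} \approx -0.015253$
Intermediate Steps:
$a = -11$ ($a = -7 - 4 = -11$)
$k{\left(r \right)} = -11$
$\frac{\left(-93\right) k{\left(14 \right)}}{-67070} = \frac{\left(-93\right) \left(-11\right)}{-67070} = 1023 \left(- \frac{1}{67070}\right) = - \frac{1023}{67070}$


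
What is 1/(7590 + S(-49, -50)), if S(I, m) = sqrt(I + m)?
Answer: 230/1745703 - I*sqrt(11)/19202733 ≈ 0.00013175 - 1.7272e-7*I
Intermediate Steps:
1/(7590 + S(-49, -50)) = 1/(7590 + sqrt(-49 - 50)) = 1/(7590 + sqrt(-99)) = 1/(7590 + 3*I*sqrt(11))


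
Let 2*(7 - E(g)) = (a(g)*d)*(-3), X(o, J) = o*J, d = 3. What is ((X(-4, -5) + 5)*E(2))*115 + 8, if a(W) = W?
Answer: 46008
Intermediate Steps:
X(o, J) = J*o
E(g) = 7 + 9*g/2 (E(g) = 7 - g*3*(-3)/2 = 7 - 3*g*(-3)/2 = 7 - (-9)*g/2 = 7 + 9*g/2)
((X(-4, -5) + 5)*E(2))*115 + 8 = ((-5*(-4) + 5)*(7 + (9/2)*2))*115 + 8 = ((20 + 5)*(7 + 9))*115 + 8 = (25*16)*115 + 8 = 400*115 + 8 = 46000 + 8 = 46008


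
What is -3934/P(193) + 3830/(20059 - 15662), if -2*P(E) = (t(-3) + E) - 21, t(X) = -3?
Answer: 35242866/743093 ≈ 47.427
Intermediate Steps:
P(E) = 12 - E/2 (P(E) = -((-3 + E) - 21)/2 = -(-24 + E)/2 = 12 - E/2)
-3934/P(193) + 3830/(20059 - 15662) = -3934/(12 - ½*193) + 3830/(20059 - 15662) = -3934/(12 - 193/2) + 3830/4397 = -3934/(-169/2) + 3830*(1/4397) = -3934*(-2/169) + 3830/4397 = 7868/169 + 3830/4397 = 35242866/743093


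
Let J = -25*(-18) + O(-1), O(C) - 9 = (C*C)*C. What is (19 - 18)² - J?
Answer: -457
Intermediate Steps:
O(C) = 9 + C³ (O(C) = 9 + (C*C)*C = 9 + C²*C = 9 + C³)
J = 458 (J = -25*(-18) + (9 + (-1)³) = 450 + (9 - 1) = 450 + 8 = 458)
(19 - 18)² - J = (19 - 18)² - 1*458 = 1² - 458 = 1 - 458 = -457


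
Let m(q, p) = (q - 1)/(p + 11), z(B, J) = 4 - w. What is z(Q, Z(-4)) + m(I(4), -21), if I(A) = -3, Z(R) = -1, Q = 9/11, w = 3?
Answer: 7/5 ≈ 1.4000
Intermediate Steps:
Q = 9/11 (Q = 9*(1/11) = 9/11 ≈ 0.81818)
z(B, J) = 1 (z(B, J) = 4 - 1*3 = 4 - 3 = 1)
m(q, p) = (-1 + q)/(11 + p)
z(Q, Z(-4)) + m(I(4), -21) = 1 + (-1 - 3)/(11 - 21) = 1 - 4/(-10) = 1 - ⅒*(-4) = 1 + ⅖ = 7/5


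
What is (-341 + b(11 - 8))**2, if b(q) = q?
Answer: 114244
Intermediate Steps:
(-341 + b(11 - 8))**2 = (-341 + (11 - 8))**2 = (-341 + 3)**2 = (-338)**2 = 114244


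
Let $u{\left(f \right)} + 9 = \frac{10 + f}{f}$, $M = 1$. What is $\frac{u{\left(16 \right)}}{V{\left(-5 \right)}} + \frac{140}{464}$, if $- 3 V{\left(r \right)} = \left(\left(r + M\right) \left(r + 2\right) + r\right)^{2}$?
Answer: $\frac{8563}{11368} \approx 0.75325$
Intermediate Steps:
$u{\left(f \right)} = -9 + \frac{10 + f}{f}$
$V{\left(r \right)} = - \frac{\left(r + \left(1 + r\right) \left(2 + r\right)\right)^{2}}{3}$ ($V{\left(r \right)} = - \frac{\left(\left(r + 1\right) \left(r + 2\right) + r\right)^{2}}{3} = - \frac{\left(\left(1 + r\right) \left(2 + r\right) + r\right)^{2}}{3} = - \frac{\left(r + \left(1 + r\right) \left(2 + r\right)\right)^{2}}{3}$)
$\frac{u{\left(16 \right)}}{V{\left(-5 \right)}} + \frac{140}{464} = \frac{-8 + \frac{10}{16}}{\left(- \frac{1}{3}\right) \left(2 + \left(-5\right)^{2} + 4 \left(-5\right)\right)^{2}} + \frac{140}{464} = \frac{-8 + 10 \cdot \frac{1}{16}}{\left(- \frac{1}{3}\right) \left(2 + 25 - 20\right)^{2}} + 140 \cdot \frac{1}{464} = \frac{-8 + \frac{5}{8}}{\left(- \frac{1}{3}\right) 7^{2}} + \frac{35}{116} = - \frac{59}{8 \left(\left(- \frac{1}{3}\right) 49\right)} + \frac{35}{116} = - \frac{59}{8 \left(- \frac{49}{3}\right)} + \frac{35}{116} = \left(- \frac{59}{8}\right) \left(- \frac{3}{49}\right) + \frac{35}{116} = \frac{177}{392} + \frac{35}{116} = \frac{8563}{11368}$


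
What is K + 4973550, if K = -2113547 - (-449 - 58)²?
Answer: 2602954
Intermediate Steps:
K = -2370596 (K = -2113547 - 1*(-507)² = -2113547 - 1*257049 = -2113547 - 257049 = -2370596)
K + 4973550 = -2370596 + 4973550 = 2602954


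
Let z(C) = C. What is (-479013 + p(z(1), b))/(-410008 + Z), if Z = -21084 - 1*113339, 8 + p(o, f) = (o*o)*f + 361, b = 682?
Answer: 159326/181477 ≈ 0.87794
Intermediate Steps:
p(o, f) = 353 + f*o**2 (p(o, f) = -8 + ((o*o)*f + 361) = -8 + (o**2*f + 361) = -8 + (f*o**2 + 361) = -8 + (361 + f*o**2) = 353 + f*o**2)
Z = -134423 (Z = -21084 - 113339 = -134423)
(-479013 + p(z(1), b))/(-410008 + Z) = (-479013 + (353 + 682*1**2))/(-410008 - 134423) = (-479013 + (353 + 682*1))/(-544431) = (-479013 + (353 + 682))*(-1/544431) = (-479013 + 1035)*(-1/544431) = -477978*(-1/544431) = 159326/181477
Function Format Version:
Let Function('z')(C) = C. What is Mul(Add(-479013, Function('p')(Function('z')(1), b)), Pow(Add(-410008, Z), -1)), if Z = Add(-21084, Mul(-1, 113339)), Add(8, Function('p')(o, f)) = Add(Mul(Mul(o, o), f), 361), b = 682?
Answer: Rational(159326, 181477) ≈ 0.87794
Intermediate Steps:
Function('p')(o, f) = Add(353, Mul(f, Pow(o, 2))) (Function('p')(o, f) = Add(-8, Add(Mul(Mul(o, o), f), 361)) = Add(-8, Add(Mul(Pow(o, 2), f), 361)) = Add(-8, Add(Mul(f, Pow(o, 2)), 361)) = Add(-8, Add(361, Mul(f, Pow(o, 2)))) = Add(353, Mul(f, Pow(o, 2))))
Z = -134423 (Z = Add(-21084, -113339) = -134423)
Mul(Add(-479013, Function('p')(Function('z')(1), b)), Pow(Add(-410008, Z), -1)) = Mul(Add(-479013, Add(353, Mul(682, Pow(1, 2)))), Pow(Add(-410008, -134423), -1)) = Mul(Add(-479013, Add(353, Mul(682, 1))), Pow(-544431, -1)) = Mul(Add(-479013, Add(353, 682)), Rational(-1, 544431)) = Mul(Add(-479013, 1035), Rational(-1, 544431)) = Mul(-477978, Rational(-1, 544431)) = Rational(159326, 181477)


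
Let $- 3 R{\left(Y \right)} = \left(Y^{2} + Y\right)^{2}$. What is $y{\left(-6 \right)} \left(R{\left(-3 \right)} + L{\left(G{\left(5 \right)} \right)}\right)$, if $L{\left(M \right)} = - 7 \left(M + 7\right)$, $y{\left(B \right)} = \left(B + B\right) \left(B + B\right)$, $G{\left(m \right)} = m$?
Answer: $-13824$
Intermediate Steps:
$R{\left(Y \right)} = - \frac{\left(Y + Y^{2}\right)^{2}}{3}$ ($R{\left(Y \right)} = - \frac{\left(Y^{2} + Y\right)^{2}}{3} = - \frac{\left(Y + Y^{2}\right)^{2}}{3}$)
$y{\left(B \right)} = 4 B^{2}$ ($y{\left(B \right)} = 2 B 2 B = 4 B^{2}$)
$L{\left(M \right)} = -49 - 7 M$ ($L{\left(M \right)} = - 7 \left(7 + M\right) = -49 - 7 M$)
$y{\left(-6 \right)} \left(R{\left(-3 \right)} + L{\left(G{\left(5 \right)} \right)}\right) = 4 \left(-6\right)^{2} \left(- \frac{\left(-3\right)^{2} \left(1 - 3\right)^{2}}{3} - 84\right) = 4 \cdot 36 \left(\left(- \frac{1}{3}\right) 9 \left(-2\right)^{2} - 84\right) = 144 \left(\left(- \frac{1}{3}\right) 9 \cdot 4 - 84\right) = 144 \left(-12 - 84\right) = 144 \left(-96\right) = -13824$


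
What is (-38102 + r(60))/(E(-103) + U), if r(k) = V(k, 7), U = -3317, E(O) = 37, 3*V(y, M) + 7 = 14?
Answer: 114299/9840 ≈ 11.616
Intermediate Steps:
V(y, M) = 7/3 (V(y, M) = -7/3 + (⅓)*14 = -7/3 + 14/3 = 7/3)
r(k) = 7/3
(-38102 + r(60))/(E(-103) + U) = (-38102 + 7/3)/(37 - 3317) = -114299/3/(-3280) = -114299/3*(-1/3280) = 114299/9840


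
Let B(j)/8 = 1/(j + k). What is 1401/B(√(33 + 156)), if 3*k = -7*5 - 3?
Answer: -8873/4 + 4203*√21/8 ≈ 189.32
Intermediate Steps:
k = -38/3 (k = (-7*5 - 3)/3 = (-35 - 3)/3 = (⅓)*(-38) = -38/3 ≈ -12.667)
B(j) = 8/(-38/3 + j) (B(j) = 8/(j - 38/3) = 8/(-38/3 + j))
1401/B(√(33 + 156)) = 1401/((24/(-38 + 3*√(33 + 156)))) = 1401/((24/(-38 + 3*√189))) = 1401/((24/(-38 + 3*(3*√21)))) = 1401/((24/(-38 + 9*√21))) = 1401*(-19/12 + 3*√21/8) = -8873/4 + 4203*√21/8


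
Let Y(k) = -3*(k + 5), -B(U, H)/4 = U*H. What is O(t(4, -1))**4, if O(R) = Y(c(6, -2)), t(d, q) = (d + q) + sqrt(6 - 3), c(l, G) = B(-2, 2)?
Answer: 15752961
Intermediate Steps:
B(U, H) = -4*H*U (B(U, H) = -4*U*H = -4*H*U)
c(l, G) = 16 (c(l, G) = -4*2*(-2) = 16)
t(d, q) = d + q + sqrt(3) (t(d, q) = (d + q) + sqrt(3) = d + q + sqrt(3))
Y(k) = -15 - 3*k (Y(k) = -3*(5 + k) = -15 - 3*k)
O(R) = -63 (O(R) = -15 - 3*16 = -15 - 48 = -63)
O(t(4, -1))**4 = (-63)**4 = 15752961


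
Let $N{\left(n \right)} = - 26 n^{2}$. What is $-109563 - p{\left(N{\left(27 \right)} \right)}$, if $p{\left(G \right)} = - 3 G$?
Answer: $-166425$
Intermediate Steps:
$-109563 - p{\left(N{\left(27 \right)} \right)} = -109563 - - 3 \left(- 26 \cdot 27^{2}\right) = -109563 - - 3 \left(\left(-26\right) 729\right) = -109563 - \left(-3\right) \left(-18954\right) = -109563 - 56862 = -166425$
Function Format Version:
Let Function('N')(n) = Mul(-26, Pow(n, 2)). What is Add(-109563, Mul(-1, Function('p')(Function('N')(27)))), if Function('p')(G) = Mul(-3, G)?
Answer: -166425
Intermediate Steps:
Add(-109563, Mul(-1, Function('p')(Function('N')(27)))) = Add(-109563, Mul(-1, Mul(-3, Mul(-26, Pow(27, 2))))) = Add(-109563, Mul(-1, Mul(-3, Mul(-26, 729)))) = Add(-109563, Mul(-1, Mul(-3, -18954))) = Add(-109563, Mul(-1, 56862)) = Add(-109563, -56862) = -166425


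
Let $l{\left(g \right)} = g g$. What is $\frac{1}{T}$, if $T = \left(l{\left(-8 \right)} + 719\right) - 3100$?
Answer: $- \frac{1}{2317} \approx -0.00043159$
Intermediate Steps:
$l{\left(g \right)} = g^{2}$
$T = -2317$ ($T = \left(\left(-8\right)^{2} + 719\right) - 3100 = \left(64 + 719\right) - 3100 = 783 - 3100 = -2317$)
$\frac{1}{T} = \frac{1}{-2317} = - \frac{1}{2317}$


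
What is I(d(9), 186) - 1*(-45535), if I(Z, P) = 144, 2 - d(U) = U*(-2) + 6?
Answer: 45679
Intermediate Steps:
d(U) = -4 + 2*U (d(U) = 2 - (U*(-2) + 6) = 2 - (-2*U + 6) = 2 - (6 - 2*U) = 2 + (-6 + 2*U) = -4 + 2*U)
I(d(9), 186) - 1*(-45535) = 144 - 1*(-45535) = 144 + 45535 = 45679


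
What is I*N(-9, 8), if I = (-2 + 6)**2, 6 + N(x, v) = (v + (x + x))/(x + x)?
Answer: -784/9 ≈ -87.111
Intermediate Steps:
N(x, v) = -6 + (v + 2*x)/(2*x) (N(x, v) = -6 + (v + (x + x))/(x + x) = -6 + (v + 2*x)/((2*x)) = -6 + (v + 2*x)*(1/(2*x)) = -6 + (v + 2*x)/(2*x))
I = 16 (I = 4**2 = 16)
I*N(-9, 8) = 16*(-5 + (1/2)*8/(-9)) = 16*(-5 + (1/2)*8*(-1/9)) = 16*(-5 - 4/9) = 16*(-49/9) = -784/9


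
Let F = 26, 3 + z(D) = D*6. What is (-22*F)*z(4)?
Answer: -12012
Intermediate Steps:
z(D) = -3 + 6*D (z(D) = -3 + D*6 = -3 + 6*D)
(-22*F)*z(4) = (-22*26)*(-3 + 6*4) = -572*(-3 + 24) = -572*21 = -12012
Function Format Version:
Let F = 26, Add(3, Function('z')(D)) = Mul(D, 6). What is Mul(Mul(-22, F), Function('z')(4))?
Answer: -12012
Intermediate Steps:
Function('z')(D) = Add(-3, Mul(6, D)) (Function('z')(D) = Add(-3, Mul(D, 6)) = Add(-3, Mul(6, D)))
Mul(Mul(-22, F), Function('z')(4)) = Mul(Mul(-22, 26), Add(-3, Mul(6, 4))) = Mul(-572, Add(-3, 24)) = Mul(-572, 21) = -12012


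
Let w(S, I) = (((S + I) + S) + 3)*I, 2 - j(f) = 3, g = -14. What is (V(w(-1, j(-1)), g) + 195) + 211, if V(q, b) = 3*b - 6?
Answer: 358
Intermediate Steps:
j(f) = -1 (j(f) = 2 - 1*3 = 2 - 3 = -1)
w(S, I) = I*(3 + I + 2*S) (w(S, I) = (((I + S) + S) + 3)*I = ((I + 2*S) + 3)*I = (3 + I + 2*S)*I = I*(3 + I + 2*S))
V(q, b) = -6 + 3*b
(V(w(-1, j(-1)), g) + 195) + 211 = ((-6 + 3*(-14)) + 195) + 211 = ((-6 - 42) + 195) + 211 = (-48 + 195) + 211 = 147 + 211 = 358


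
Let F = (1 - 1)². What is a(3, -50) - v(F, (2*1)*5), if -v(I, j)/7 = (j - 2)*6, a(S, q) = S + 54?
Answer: 393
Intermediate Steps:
a(S, q) = 54 + S
F = 0 (F = 0² = 0)
v(I, j) = 84 - 42*j (v(I, j) = -7*(j - 2)*6 = -7*(-2 + j)*6 = -7*(-12 + 6*j) = 84 - 42*j)
a(3, -50) - v(F, (2*1)*5) = (54 + 3) - (84 - 42*2*1*5) = 57 - (84 - 84*5) = 57 - (84 - 42*10) = 57 - (84 - 420) = 57 - 1*(-336) = 57 + 336 = 393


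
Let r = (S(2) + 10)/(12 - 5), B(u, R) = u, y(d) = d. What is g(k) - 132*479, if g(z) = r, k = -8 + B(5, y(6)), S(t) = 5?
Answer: -442581/7 ≈ -63226.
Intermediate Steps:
k = -3 (k = -8 + 5 = -3)
r = 15/7 (r = (5 + 10)/(12 - 5) = 15/7 ≈ 2.1429)
g(z) = 15/7
g(k) - 132*479 = 15/7 - 132*479 = 15/7 - 63228 = -442581/7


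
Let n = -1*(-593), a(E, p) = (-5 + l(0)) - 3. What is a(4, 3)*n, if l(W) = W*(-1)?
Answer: -4744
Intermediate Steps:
l(W) = -W
a(E, p) = -8 (a(E, p) = (-5 - 1*0) - 3 = (-5 + 0) - 3 = -5 - 3 = -8)
n = 593
a(4, 3)*n = -8*593 = -4744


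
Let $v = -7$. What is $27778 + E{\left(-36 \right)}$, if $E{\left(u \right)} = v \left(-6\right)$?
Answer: $27820$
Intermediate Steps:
$E{\left(u \right)} = 42$ ($E{\left(u \right)} = \left(-7\right) \left(-6\right) = 42$)
$27778 + E{\left(-36 \right)} = 27778 + 42 = 27820$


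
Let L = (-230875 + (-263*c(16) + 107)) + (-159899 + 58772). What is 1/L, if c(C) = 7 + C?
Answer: -1/337944 ≈ -2.9591e-6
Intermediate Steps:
L = -337944 (L = (-230875 + (-263*(7 + 16) + 107)) + (-159899 + 58772) = (-230875 + (-263*23 + 107)) - 101127 = (-230875 + (-6049 + 107)) - 101127 = (-230875 - 5942) - 101127 = -236817 - 101127 = -337944)
1/L = 1/(-337944) = -1/337944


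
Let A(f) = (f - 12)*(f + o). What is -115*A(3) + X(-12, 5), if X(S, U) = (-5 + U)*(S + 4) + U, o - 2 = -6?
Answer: -1030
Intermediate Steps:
o = -4 (o = 2 - 6 = -4)
X(S, U) = U + (-5 + U)*(4 + S) (X(S, U) = (-5 + U)*(4 + S) + U = U + (-5 + U)*(4 + S))
A(f) = (-12 + f)*(-4 + f) (A(f) = (f - 12)*(f - 4) = (-12 + f)*(-4 + f))
-115*A(3) + X(-12, 5) = -115*(48 + 3**2 - 16*3) + (-20 - 5*(-12) + 5*5 - 12*5) = -115*(48 + 9 - 48) + (-20 + 60 + 25 - 60) = -115*9 + 5 = -1035 + 5 = -1030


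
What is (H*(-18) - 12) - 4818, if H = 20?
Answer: -5190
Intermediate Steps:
(H*(-18) - 12) - 4818 = (20*(-18) - 12) - 4818 = (-360 - 12) - 4818 = -372 - 4818 = -5190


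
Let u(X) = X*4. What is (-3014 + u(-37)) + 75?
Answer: -3087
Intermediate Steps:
u(X) = 4*X
(-3014 + u(-37)) + 75 = (-3014 + 4*(-37)) + 75 = (-3014 - 148) + 75 = -3162 + 75 = -3087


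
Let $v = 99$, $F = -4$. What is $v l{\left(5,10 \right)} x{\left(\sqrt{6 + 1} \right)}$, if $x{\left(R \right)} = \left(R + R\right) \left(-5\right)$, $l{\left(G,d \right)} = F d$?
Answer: $39600 \sqrt{7} \approx 1.0477 \cdot 10^{5}$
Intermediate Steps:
$l{\left(G,d \right)} = - 4 d$
$x{\left(R \right)} = - 10 R$ ($x{\left(R \right)} = 2 R \left(-5\right) = - 10 R$)
$v l{\left(5,10 \right)} x{\left(\sqrt{6 + 1} \right)} = 99 \left(\left(-4\right) 10\right) \left(- 10 \sqrt{6 + 1}\right) = 99 \left(-40\right) \left(- 10 \sqrt{7}\right) = - 3960 \left(- 10 \sqrt{7}\right) = 39600 \sqrt{7}$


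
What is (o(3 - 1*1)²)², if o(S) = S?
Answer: 16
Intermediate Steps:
(o(3 - 1*1)²)² = ((3 - 1*1)²)² = ((3 - 1)²)² = (2²)² = 4² = 16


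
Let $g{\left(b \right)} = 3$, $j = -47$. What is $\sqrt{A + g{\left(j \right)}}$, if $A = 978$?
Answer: $3 \sqrt{109} \approx 31.321$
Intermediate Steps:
$\sqrt{A + g{\left(j \right)}} = \sqrt{978 + 3} = \sqrt{981} = 3 \sqrt{109}$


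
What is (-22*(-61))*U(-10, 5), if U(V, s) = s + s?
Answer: 13420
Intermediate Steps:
U(V, s) = 2*s
(-22*(-61))*U(-10, 5) = (-22*(-61))*(2*5) = 1342*10 = 13420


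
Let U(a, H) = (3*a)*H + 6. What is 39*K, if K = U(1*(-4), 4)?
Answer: -1638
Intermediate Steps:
U(a, H) = 6 + 3*H*a (U(a, H) = 3*H*a + 6 = 6 + 3*H*a)
K = -42 (K = 6 + 3*4*(1*(-4)) = 6 + 3*4*(-4) = 6 - 48 = -42)
39*K = 39*(-42) = -1638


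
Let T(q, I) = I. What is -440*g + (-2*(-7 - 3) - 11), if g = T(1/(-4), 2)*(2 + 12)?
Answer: -12311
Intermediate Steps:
g = 28 (g = 2*(2 + 12) = 2*14 = 28)
-440*g + (-2*(-7 - 3) - 11) = -440*28 + (-2*(-7 - 3) - 11) = -12320 + (-2*(-10) - 11) = -12320 + (20 - 11) = -12320 + 9 = -12311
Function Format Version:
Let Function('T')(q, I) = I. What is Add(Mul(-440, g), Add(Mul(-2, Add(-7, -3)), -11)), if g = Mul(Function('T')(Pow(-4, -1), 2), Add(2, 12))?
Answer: -12311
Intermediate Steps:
g = 28 (g = Mul(2, Add(2, 12)) = Mul(2, 14) = 28)
Add(Mul(-440, g), Add(Mul(-2, Add(-7, -3)), -11)) = Add(Mul(-440, 28), Add(Mul(-2, Add(-7, -3)), -11)) = Add(-12320, Add(Mul(-2, -10), -11)) = Add(-12320, Add(20, -11)) = Add(-12320, 9) = -12311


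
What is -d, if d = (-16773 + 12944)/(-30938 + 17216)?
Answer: -3829/13722 ≈ -0.27904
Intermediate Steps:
d = 3829/13722 (d = -3829/(-13722) = -3829*(-1/13722) = 3829/13722 ≈ 0.27904)
-d = -1*3829/13722 = -3829/13722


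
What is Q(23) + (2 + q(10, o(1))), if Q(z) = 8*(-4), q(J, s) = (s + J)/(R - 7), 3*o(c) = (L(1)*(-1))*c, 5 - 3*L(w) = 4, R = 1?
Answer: -1709/54 ≈ -31.648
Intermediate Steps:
L(w) = ⅓ (L(w) = 5/3 - ⅓*4 = 5/3 - 4/3 = ⅓)
o(c) = -c/9 (o(c) = (((⅓)*(-1))*c)/3 = (-c/3)/3 = -c/9)
q(J, s) = -J/6 - s/6 (q(J, s) = (s + J)/(1 - 7) = (J + s)/(-6) = (J + s)*(-⅙) = -J/6 - s/6)
Q(z) = -32
Q(23) + (2 + q(10, o(1))) = -32 + (2 + (-⅙*10 - (-1)/54)) = -32 + (2 + (-5/3 - ⅙*(-⅑))) = -32 + (2 + (-5/3 + 1/54)) = -32 + (2 - 89/54) = -32 + 19/54 = -1709/54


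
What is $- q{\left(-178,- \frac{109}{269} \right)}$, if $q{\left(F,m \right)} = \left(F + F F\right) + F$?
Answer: $-31328$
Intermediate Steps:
$q{\left(F,m \right)} = F^{2} + 2 F$ ($q{\left(F,m \right)} = \left(F + F^{2}\right) + F = F^{2} + 2 F$)
$- q{\left(-178,- \frac{109}{269} \right)} = - \left(-178\right) \left(2 - 178\right) = - \left(-178\right) \left(-176\right) = \left(-1\right) 31328 = -31328$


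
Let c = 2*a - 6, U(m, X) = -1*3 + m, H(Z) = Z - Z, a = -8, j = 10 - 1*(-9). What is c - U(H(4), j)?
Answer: -19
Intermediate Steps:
j = 19 (j = 10 + 9 = 19)
H(Z) = 0
U(m, X) = -3 + m
c = -22 (c = 2*(-8) - 6 = -16 - 6 = -22)
c - U(H(4), j) = -22 - (-3 + 0) = -22 - 1*(-3) = -22 + 3 = -19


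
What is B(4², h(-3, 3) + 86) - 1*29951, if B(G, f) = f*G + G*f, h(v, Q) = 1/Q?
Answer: -81565/3 ≈ -27188.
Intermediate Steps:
B(G, f) = 2*G*f (B(G, f) = G*f + G*f = 2*G*f)
B(4², h(-3, 3) + 86) - 1*29951 = 2*4²*(1/3 + 86) - 1*29951 = 2*16*(⅓ + 86) - 29951 = 2*16*(259/3) - 29951 = 8288/3 - 29951 = -81565/3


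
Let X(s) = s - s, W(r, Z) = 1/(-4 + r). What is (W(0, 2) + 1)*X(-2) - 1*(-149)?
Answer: 149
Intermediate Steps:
X(s) = 0
(W(0, 2) + 1)*X(-2) - 1*(-149) = (1/(-4 + 0) + 1)*0 - 1*(-149) = (1/(-4) + 1)*0 + 149 = (-¼ + 1)*0 + 149 = (¾)*0 + 149 = 0 + 149 = 149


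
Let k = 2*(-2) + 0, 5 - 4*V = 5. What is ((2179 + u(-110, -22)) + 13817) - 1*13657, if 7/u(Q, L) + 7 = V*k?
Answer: 2338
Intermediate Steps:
V = 0 (V = 5/4 - ¼*5 = 5/4 - 5/4 = 0)
k = -4 (k = -4 + 0 = -4)
u(Q, L) = -1 (u(Q, L) = 7/(-7 + 0*(-4)) = 7/(-7 + 0) = 7/(-7) = 7*(-⅐) = -1)
((2179 + u(-110, -22)) + 13817) - 1*13657 = ((2179 - 1) + 13817) - 1*13657 = (2178 + 13817) - 13657 = 15995 - 13657 = 2338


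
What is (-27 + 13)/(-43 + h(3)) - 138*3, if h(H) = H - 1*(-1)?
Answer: -16132/39 ≈ -413.64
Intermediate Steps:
h(H) = 1 + H (h(H) = H + 1 = 1 + H)
(-27 + 13)/(-43 + h(3)) - 138*3 = (-27 + 13)/(-43 + (1 + 3)) - 138*3 = -14/(-43 + 4) - 414 = -14/(-39) - 414 = -14*(-1/39) - 414 = 14/39 - 414 = -16132/39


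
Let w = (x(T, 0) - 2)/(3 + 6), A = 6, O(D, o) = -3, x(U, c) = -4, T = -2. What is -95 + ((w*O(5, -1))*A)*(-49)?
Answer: -683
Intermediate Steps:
w = -⅔ (w = (-4 - 2)/(3 + 6) = -6/9 = -6*⅑ = -⅔ ≈ -0.66667)
-95 + ((w*O(5, -1))*A)*(-49) = -95 + (-⅔*(-3)*6)*(-49) = -95 + (2*6)*(-49) = -95 + 12*(-49) = -95 - 588 = -683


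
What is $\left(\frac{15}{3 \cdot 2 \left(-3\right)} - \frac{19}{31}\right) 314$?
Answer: $- \frac{42233}{93} \approx -454.12$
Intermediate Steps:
$\left(\frac{15}{3 \cdot 2 \left(-3\right)} - \frac{19}{31}\right) 314 = \left(\frac{15}{6 \left(-3\right)} - \frac{19}{31}\right) 314 = \left(\frac{15}{-18} - \frac{19}{31}\right) 314 = \left(15 \left(- \frac{1}{18}\right) - \frac{19}{31}\right) 314 = \left(- \frac{5}{6} - \frac{19}{31}\right) 314 = \left(- \frac{269}{186}\right) 314 = - \frac{42233}{93}$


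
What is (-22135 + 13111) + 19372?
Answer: 10348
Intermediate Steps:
(-22135 + 13111) + 19372 = -9024 + 19372 = 10348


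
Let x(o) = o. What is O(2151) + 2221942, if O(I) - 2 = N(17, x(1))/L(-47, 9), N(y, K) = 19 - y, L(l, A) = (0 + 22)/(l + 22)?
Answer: 24441359/11 ≈ 2.2219e+6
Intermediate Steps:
L(l, A) = 22/(22 + l)
O(I) = -3/11 (O(I) = 2 + (19 - 1*17)/((22/(22 - 47))) = 2 + (19 - 17)/((22/(-25))) = 2 + 2/((22*(-1/25))) = 2 + 2/(-22/25) = 2 + 2*(-25/22) = 2 - 25/11 = -3/11)
O(2151) + 2221942 = -3/11 + 2221942 = 24441359/11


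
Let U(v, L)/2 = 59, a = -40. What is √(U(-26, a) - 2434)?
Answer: 2*I*√579 ≈ 48.125*I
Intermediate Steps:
U(v, L) = 118 (U(v, L) = 2*59 = 118)
√(U(-26, a) - 2434) = √(118 - 2434) = √(-2316) = 2*I*√579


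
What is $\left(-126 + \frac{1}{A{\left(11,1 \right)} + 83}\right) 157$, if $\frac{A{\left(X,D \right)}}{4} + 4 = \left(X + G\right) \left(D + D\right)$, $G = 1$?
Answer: $- \frac{3224309}{163} \approx -19781.0$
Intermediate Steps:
$A{\left(X,D \right)} = -16 + 8 D \left(1 + X\right)$ ($A{\left(X,D \right)} = -16 + 4 \left(X + 1\right) \left(D + D\right) = -16 + 4 \left(1 + X\right) 2 D = -16 + 4 \cdot 2 D \left(1 + X\right) = -16 + 8 D \left(1 + X\right)$)
$\left(-126 + \frac{1}{A{\left(11,1 \right)} + 83}\right) 157 = \left(-126 + \frac{1}{\left(-16 + 8 \cdot 1 + 8 \cdot 1 \cdot 11\right) + 83}\right) 157 = \left(-126 + \frac{1}{\left(-16 + 8 + 88\right) + 83}\right) 157 = \left(-126 + \frac{1}{80 + 83}\right) 157 = \left(-126 + \frac{1}{163}\right) 157 = \left(- \frac{20537}{163}\right) 157 = - \frac{3224309}{163}$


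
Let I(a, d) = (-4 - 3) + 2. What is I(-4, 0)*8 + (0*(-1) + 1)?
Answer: -39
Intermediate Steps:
I(a, d) = -5 (I(a, d) = -7 + 2 = -5)
I(-4, 0)*8 + (0*(-1) + 1) = -5*8 + (0*(-1) + 1) = -40 + (0 + 1) = -40 + 1 = -39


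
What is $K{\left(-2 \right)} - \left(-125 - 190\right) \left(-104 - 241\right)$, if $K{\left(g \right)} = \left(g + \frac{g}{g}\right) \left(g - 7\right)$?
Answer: $-108666$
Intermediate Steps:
$K{\left(g \right)} = \left(1 + g\right) \left(-7 + g\right)$ ($K{\left(g \right)} = \left(g + 1\right) \left(-7 + g\right) = \left(1 + g\right) \left(-7 + g\right)$)
$K{\left(-2 \right)} - \left(-125 - 190\right) \left(-104 - 241\right) = \left(-7 + \left(-2\right)^{2} - -12\right) - \left(-125 - 190\right) \left(-104 - 241\right) = \left(-7 + 4 + 12\right) - \left(-315\right) \left(-345\right) = 9 - 108675 = -108666$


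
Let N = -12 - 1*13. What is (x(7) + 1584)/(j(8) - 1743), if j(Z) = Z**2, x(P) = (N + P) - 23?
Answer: -1543/1679 ≈ -0.91900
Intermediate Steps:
N = -25 (N = -12 - 13 = -25)
x(P) = -48 + P (x(P) = (-25 + P) - 23 = -48 + P)
(x(7) + 1584)/(j(8) - 1743) = ((-48 + 7) + 1584)/(8**2 - 1743) = (-41 + 1584)/(64 - 1743) = 1543/(-1679) = 1543*(-1/1679) = -1543/1679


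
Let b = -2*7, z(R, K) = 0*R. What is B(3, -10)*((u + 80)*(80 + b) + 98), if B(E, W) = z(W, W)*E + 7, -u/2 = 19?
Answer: 20090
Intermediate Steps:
u = -38 (u = -2*19 = -38)
z(R, K) = 0
b = -14
B(E, W) = 7 (B(E, W) = 0*E + 7 = 0 + 7 = 7)
B(3, -10)*((u + 80)*(80 + b) + 98) = 7*((-38 + 80)*(80 - 14) + 98) = 7*(42*66 + 98) = 7*(2772 + 98) = 7*2870 = 20090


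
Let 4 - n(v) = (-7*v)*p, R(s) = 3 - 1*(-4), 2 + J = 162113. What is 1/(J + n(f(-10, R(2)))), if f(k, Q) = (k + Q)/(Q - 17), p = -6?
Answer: 5/810512 ≈ 6.1689e-6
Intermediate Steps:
J = 162111 (J = -2 + 162113 = 162111)
R(s) = 7 (R(s) = 3 + 4 = 7)
f(k, Q) = (Q + k)/(-17 + Q)
n(v) = 4 - 42*v (n(v) = 4 - (-7*v)*(-6) = 4 - 42*v)
1/(J + n(f(-10, R(2)))) = 1/(162111 + (4 - 42*(7 - 10)/(-17 + 7))) = 1/(162111 + (4 - 42*(-3)/(-10))) = 1/(162111 + (4 - (-21)*(-3)/5)) = 1/(162111 + (4 - 42*3/10)) = 1/(162111 + (4 - 63/5)) = 1/(162111 - 43/5) = 1/(810512/5) = 5/810512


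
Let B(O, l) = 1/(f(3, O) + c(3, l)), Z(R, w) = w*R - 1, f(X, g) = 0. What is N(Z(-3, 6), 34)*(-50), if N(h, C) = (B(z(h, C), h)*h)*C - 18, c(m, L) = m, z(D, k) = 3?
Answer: 35000/3 ≈ 11667.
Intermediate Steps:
Z(R, w) = -1 + R*w (Z(R, w) = R*w - 1 = -1 + R*w)
B(O, l) = ⅓ (B(O, l) = 1/(0 + 3) = 1/3 = ⅓)
N(h, C) = -18 + C*h/3 (N(h, C) = (h/3)*C - 18 = C*h/3 - 18 = -18 + C*h/3)
N(Z(-3, 6), 34)*(-50) = (-18 + (⅓)*34*(-1 - 3*6))*(-50) = (-18 + (⅓)*34*(-1 - 18))*(-50) = (-18 + (⅓)*34*(-19))*(-50) = (-18 - 646/3)*(-50) = -700/3*(-50) = 35000/3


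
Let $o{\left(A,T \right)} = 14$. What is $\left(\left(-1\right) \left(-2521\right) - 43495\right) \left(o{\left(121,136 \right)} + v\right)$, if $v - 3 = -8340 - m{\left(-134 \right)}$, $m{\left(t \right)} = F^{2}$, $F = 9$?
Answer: $344345496$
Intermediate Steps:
$m{\left(t \right)} = 81$ ($m{\left(t \right)} = 9^{2} = 81$)
$v = -8418$ ($v = 3 - 8421 = -8418$)
$\left(\left(-1\right) \left(-2521\right) - 43495\right) \left(o{\left(121,136 \right)} + v\right) = \left(\left(-1\right) \left(-2521\right) - 43495\right) \left(14 - 8418\right) = \left(2521 - 43495\right) \left(-8404\right) = \left(-40974\right) \left(-8404\right) = 344345496$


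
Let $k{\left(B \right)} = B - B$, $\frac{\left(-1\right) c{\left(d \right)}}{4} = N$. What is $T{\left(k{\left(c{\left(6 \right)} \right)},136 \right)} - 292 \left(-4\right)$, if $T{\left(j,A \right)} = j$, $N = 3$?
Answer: $1168$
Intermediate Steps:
$c{\left(d \right)} = -12$ ($c{\left(d \right)} = \left(-4\right) 3 = -12$)
$k{\left(B \right)} = 0$
$T{\left(k{\left(c{\left(6 \right)} \right)},136 \right)} - 292 \left(-4\right) = 0 - 292 \left(-4\right) = 0 - -1168 = 0 + 1168 = 1168$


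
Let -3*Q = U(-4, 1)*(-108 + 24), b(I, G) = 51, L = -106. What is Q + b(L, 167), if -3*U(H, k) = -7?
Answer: 349/3 ≈ 116.33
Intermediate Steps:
U(H, k) = 7/3 (U(H, k) = -⅓*(-7) = 7/3)
Q = 196/3 (Q = -7*(-108 + 24)/9 = -7*(-84)/9 = -⅓*(-196) = 196/3 ≈ 65.333)
Q + b(L, 167) = 196/3 + 51 = 349/3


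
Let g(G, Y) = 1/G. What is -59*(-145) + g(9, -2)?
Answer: 76996/9 ≈ 8555.1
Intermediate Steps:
-59*(-145) + g(9, -2) = -59*(-145) + 1/9 = 8555 + 1/9 = 76996/9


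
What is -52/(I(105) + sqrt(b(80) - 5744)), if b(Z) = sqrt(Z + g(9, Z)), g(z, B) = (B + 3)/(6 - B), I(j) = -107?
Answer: 52/(107 - I*sqrt(5744 - sqrt(431938)/74)) ≈ 0.32379 + 0.22916*I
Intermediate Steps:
g(z, B) = (3 + B)/(6 - B)
b(Z) = sqrt(Z + (-3 - Z)/(-6 + Z))
-52/(I(105) + sqrt(b(80) - 5744)) = -52/(-107 + sqrt(sqrt((-3 - 1*80 + 80*(-6 + 80))/(-6 + 80)) - 5744)) = -52/(-107 + sqrt(sqrt((-3 - 80 + 80*74)/74) - 5744)) = -52/(-107 + sqrt(sqrt((-3 - 80 + 5920)/74) - 5744)) = -52/(-107 + sqrt(sqrt((1/74)*5837) - 5744)) = -52/(-107 + sqrt(sqrt(5837/74) - 5744)) = -52/(-107 + sqrt(sqrt(431938)/74 - 5744)) = -52/(-107 + sqrt(-5744 + sqrt(431938)/74))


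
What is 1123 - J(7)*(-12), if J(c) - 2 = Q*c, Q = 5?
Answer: 1567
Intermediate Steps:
J(c) = 2 + 5*c
1123 - J(7)*(-12) = 1123 - (2 + 5*7)*(-12) = 1123 - (2 + 35)*(-12) = 1123 - 37*(-12) = 1123 - 1*(-444) = 1123 + 444 = 1567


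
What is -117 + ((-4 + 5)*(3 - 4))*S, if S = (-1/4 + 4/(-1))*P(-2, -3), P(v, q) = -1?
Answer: -485/4 ≈ -121.25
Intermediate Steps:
S = 17/4 (S = (-1/4 + 4/(-1))*(-1) = (-1*¼ + 4*(-1))*(-1) = (-¼ - 4)*(-1) = -17/4*(-1) = 17/4 ≈ 4.2500)
-117 + ((-4 + 5)*(3 - 4))*S = -117 + ((-4 + 5)*(3 - 4))*(17/4) = -117 + (1*(-1))*(17/4) = -117 - 1*17/4 = -117 - 17/4 = -485/4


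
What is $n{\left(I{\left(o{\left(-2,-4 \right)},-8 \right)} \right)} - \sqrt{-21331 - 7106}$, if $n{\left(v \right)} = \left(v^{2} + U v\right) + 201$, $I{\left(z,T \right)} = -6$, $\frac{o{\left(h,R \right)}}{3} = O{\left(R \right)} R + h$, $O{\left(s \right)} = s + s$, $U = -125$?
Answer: $987 - i \sqrt{28437} \approx 987.0 - 168.63 i$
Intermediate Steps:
$O{\left(s \right)} = 2 s$
$o{\left(h,R \right)} = 3 h + 6 R^{2}$ ($o{\left(h,R \right)} = 3 \left(2 R R + h\right) = 3 \left(2 R^{2} + h\right) = 3 \left(h + 2 R^{2}\right) = 3 h + 6 R^{2}$)
$n{\left(v \right)} = 201 + v^{2} - 125 v$ ($n{\left(v \right)} = \left(v^{2} - 125 v\right) + 201 = 201 + v^{2} - 125 v$)
$n{\left(I{\left(o{\left(-2,-4 \right)},-8 \right)} \right)} - \sqrt{-21331 - 7106} = \left(201 + \left(-6\right)^{2} - -750\right) - \sqrt{-21331 - 7106} = \left(201 + 36 + 750\right) - \sqrt{-28437} = 987 - i \sqrt{28437}$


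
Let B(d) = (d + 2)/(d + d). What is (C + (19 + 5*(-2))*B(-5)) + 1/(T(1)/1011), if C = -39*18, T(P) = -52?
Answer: -186873/260 ≈ -718.74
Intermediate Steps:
B(d) = (2 + d)/(2*d) (B(d) = (2 + d)/((2*d)) = (2 + d)*(1/(2*d)) = (2 + d)/(2*d))
C = -702
(C + (19 + 5*(-2))*B(-5)) + 1/(T(1)/1011) = (-702 + (19 + 5*(-2))*((½)*(2 - 5)/(-5))) + 1/(-52/1011) = (-702 + (19 - 10)*((½)*(-⅕)*(-3))) + 1/(-52*1/1011) = (-702 + 9*(3/10)) + 1/(-52/1011) = (-702 + 27/10) - 1011/52 = -6993/10 - 1011/52 = -186873/260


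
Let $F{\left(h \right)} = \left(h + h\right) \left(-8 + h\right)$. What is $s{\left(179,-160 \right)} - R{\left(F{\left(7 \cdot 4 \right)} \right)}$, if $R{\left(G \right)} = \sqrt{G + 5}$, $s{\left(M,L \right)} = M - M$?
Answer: $- 15 \sqrt{5} \approx -33.541$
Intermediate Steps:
$F{\left(h \right)} = 2 h \left(-8 + h\right)$
$s{\left(M,L \right)} = 0$
$R{\left(G \right)} = \sqrt{5 + G}$
$s{\left(179,-160 \right)} - R{\left(F{\left(7 \cdot 4 \right)} \right)} = 0 - \sqrt{5 + 2 \cdot 7 \cdot 4 \left(-8 + 7 \cdot 4\right)} = 0 - \sqrt{5 + 2 \cdot 28 \left(-8 + 28\right)} = 0 - \sqrt{5 + 2 \cdot 28 \cdot 20} = 0 - \sqrt{5 + 1120} = 0 - \sqrt{1125} = 0 - 15 \sqrt{5} = - 15 \sqrt{5}$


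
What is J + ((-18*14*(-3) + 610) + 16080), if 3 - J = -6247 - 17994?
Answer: 41690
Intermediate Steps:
J = 24244 (J = 3 - (-6247 - 17994) = 3 - 1*(-24241) = 3 + 24241 = 24244)
J + ((-18*14*(-3) + 610) + 16080) = 24244 + ((-18*14*(-3) + 610) + 16080) = 24244 + ((-252*(-3) + 610) + 16080) = 24244 + ((756 + 610) + 16080) = 24244 + (1366 + 16080) = 24244 + 17446 = 41690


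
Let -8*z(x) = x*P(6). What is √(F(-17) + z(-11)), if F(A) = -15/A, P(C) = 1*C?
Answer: 3*√1173/34 ≈ 3.0220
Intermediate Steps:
P(C) = C
z(x) = -3*x/4 (z(x) = -x*6/8 = -3*x/4)
√(F(-17) + z(-11)) = √(-15/(-17) - ¾*(-11)) = √(-15*(-1/17) + 33/4) = √(15/17 + 33/4) = √(621/68) = 3*√1173/34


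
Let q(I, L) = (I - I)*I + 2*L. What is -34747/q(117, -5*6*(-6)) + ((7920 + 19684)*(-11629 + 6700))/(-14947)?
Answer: 48462278351/5380920 ≈ 9006.3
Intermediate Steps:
q(I, L) = 2*L (q(I, L) = 0*I + 2*L = 0 + 2*L = 2*L)
-34747/q(117, -5*6*(-6)) + ((7920 + 19684)*(-11629 + 6700))/(-14947) = -34747/(2*(-5*6*(-6))) + ((7920 + 19684)*(-11629 + 6700))/(-14947) = -34747/(2*(-30*(-6))) + (27604*(-4929))*(-1/14947) = -34747/(2*180) - 136060116*(-1/14947) = -34747/360 + 136060116/14947 = 48462278351/5380920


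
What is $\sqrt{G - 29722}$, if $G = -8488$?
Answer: $i \sqrt{38210} \approx 195.47 i$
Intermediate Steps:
$\sqrt{G - 29722} = \sqrt{-8488 - 29722} = \sqrt{-38210} = i \sqrt{38210}$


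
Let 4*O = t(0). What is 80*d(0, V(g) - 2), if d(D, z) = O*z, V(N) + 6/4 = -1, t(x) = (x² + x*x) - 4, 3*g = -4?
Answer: 360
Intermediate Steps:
g = -4/3 (g = (⅓)*(-4) = -4/3 ≈ -1.3333)
t(x) = -4 + 2*x² (t(x) = (x² + x²) - 4 = 2*x² - 4 = -4 + 2*x²)
O = -1 (O = (-4 + 2*0²)/4 = (-4 + 2*0)/4 = (-4 + 0)/4 = (¼)*(-4) = -1)
V(N) = -5/2 (V(N) = -3/2 - 1 = -5/2)
d(D, z) = -z
80*d(0, V(g) - 2) = 80*(-(-5/2 - 2)) = 80*(-1*(-9/2)) = 80*(9/2) = 360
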